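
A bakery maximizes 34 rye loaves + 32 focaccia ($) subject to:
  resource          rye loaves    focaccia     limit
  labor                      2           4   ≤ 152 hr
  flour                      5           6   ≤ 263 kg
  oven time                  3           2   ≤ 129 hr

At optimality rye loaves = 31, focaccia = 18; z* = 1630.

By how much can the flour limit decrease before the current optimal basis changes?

Binding constraints: flour, oven time. The basis is B = [[5,6],[3,2]] with det -8.
Per unit decrease in flour, x* moves by d = (0.25, -0.375).
The basis stays optimal until focaccia reaches 0; allowable decrease = 48 kg.

48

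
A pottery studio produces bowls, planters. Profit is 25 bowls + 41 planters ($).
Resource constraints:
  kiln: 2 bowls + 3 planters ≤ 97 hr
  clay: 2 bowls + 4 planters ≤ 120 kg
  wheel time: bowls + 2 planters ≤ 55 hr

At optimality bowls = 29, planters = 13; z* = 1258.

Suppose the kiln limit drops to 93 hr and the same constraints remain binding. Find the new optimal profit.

At the optimum: kiln uses 97 of 97 (binding); clay uses 110 of 120 (slack = 10); wheel time uses 55 of 55 (binding).
Slack constraints have shadow price 0 (complementary slackness).
Dual feasibility on the basic columns requires 2·y_kiln + 1·y_wheel time = 25, 3·y_kiln + 2·y_wheel time = 41.
→ y_kiln = 9 and y_wheel time = 7.
Δz = y_kiln·Δb = 9 × (-4) = -36, so new z* = 1258 − 36 = 1222.

1222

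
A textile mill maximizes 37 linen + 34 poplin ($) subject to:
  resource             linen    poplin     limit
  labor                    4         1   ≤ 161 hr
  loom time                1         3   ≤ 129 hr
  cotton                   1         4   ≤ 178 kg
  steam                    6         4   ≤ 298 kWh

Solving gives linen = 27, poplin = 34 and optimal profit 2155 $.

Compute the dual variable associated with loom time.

4

Binding: loom time and steam. Non-binding: labor (19 unused), cotton (15 unused).
Since labor, cotton are not tight, their duals are 0.
The binding rows give the dual system: 1·y_loom time + 6·y_steam = 37 and 3·y_loom time + 4·y_steam = 34.
This yields shadow prices y_loom time = 4, y_steam = 5.5.
Shadow price of loom time = 4.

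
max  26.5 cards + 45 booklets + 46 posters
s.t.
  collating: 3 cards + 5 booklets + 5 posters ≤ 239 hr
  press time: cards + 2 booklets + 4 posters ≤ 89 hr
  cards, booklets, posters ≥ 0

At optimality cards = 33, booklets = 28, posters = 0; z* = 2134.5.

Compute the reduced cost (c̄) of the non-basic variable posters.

-4

Check each constraint at x*: collating 239/239 (tight); press time 89/89 (tight).
Dual feasibility on the basic columns requires 3·y_collating + 1·y_press time = 26.5, 5·y_collating + 2·y_press time = 45.
Solving: y_collating = 8, y_press time = 2.5.
Reduced cost of posters: c₃ − yᵀa₃ = 46 − (8·5 + 2.5·4) = 46 − 50 = -4.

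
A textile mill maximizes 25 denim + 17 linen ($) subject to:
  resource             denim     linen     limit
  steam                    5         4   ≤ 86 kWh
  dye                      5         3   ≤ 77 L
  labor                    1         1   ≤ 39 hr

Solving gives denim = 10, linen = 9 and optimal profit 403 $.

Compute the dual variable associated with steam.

2

Check each constraint at x*: steam 86/86 (tight); dye 77/77 (tight); labor 19/39 (slack 20).
By complementary slackness, y = 0 for the non-binding constraint.
Dual feasibility on the basic columns requires 5·y_steam + 5·y_dye = 25, 4·y_steam + 3·y_dye = 17.
This yields shadow prices y_steam = 2, y_dye = 3.
Shadow price of steam = 2.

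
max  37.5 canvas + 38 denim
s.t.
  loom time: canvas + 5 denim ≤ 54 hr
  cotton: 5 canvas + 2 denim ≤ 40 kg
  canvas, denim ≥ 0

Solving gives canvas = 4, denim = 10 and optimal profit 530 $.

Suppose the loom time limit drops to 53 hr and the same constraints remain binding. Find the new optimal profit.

525

At the optimum: loom time uses 54 of 54 (binding); cotton uses 40 of 40 (binding).
From A_Bᵀ y = c: 1·y_loom time + 5·y_cotton = 37.5; 5·y_loom time + 2·y_cotton = 38.
This yields shadow prices y_loom time = 5, y_cotton = 6.5.
Δz = y_loom time·Δb = 5 × (-1) = -5, so new z* = 530 − 5 = 525.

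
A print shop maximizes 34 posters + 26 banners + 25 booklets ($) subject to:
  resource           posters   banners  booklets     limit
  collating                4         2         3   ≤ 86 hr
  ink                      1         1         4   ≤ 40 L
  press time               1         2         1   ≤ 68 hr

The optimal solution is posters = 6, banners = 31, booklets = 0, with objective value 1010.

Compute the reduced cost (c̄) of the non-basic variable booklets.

-2

Binding: collating and press time. Non-binding: ink (3 unused).
By complementary slackness, y = 0 for the non-binding constraint.
From A_Bᵀ y = c: 4·y_collating + 1·y_press time = 34; 2·y_collating + 2·y_press time = 26.
Solving: y_collating = 7, y_press time = 6.
Reduced cost of booklets: c₃ − yᵀa₃ = 25 − (7·3 + 6·1) = 25 − 27 = -2.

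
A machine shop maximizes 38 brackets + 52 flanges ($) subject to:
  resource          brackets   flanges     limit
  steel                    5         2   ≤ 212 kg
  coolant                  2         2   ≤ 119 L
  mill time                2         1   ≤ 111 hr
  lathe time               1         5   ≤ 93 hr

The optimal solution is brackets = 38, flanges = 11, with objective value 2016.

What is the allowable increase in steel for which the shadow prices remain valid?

Binding constraints: steel, lathe time. The basis is B = [[5,2],[1,5]] with det 23.
Per unit increase in steel, x* moves by d = (0.2174, -0.0435).
The basis stays optimal until coolant becomes binding; allowable increase = 60.375 kg.

60.375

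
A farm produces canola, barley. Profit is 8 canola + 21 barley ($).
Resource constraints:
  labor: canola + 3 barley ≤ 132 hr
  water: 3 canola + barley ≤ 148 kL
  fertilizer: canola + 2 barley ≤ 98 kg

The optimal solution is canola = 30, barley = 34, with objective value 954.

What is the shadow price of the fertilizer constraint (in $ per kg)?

Check each constraint at x*: labor 132/132 (tight); water 124/148 (slack 24); fertilizer 98/98 (tight).
Slack constraints have shadow price 0 (complementary slackness).
The binding rows give the dual system: 1·y_labor + 1·y_fertilizer = 8 and 3·y_labor + 2·y_fertilizer = 21.
Solving: y_labor = 5, y_fertilizer = 3.
Shadow price of fertilizer = 3.

3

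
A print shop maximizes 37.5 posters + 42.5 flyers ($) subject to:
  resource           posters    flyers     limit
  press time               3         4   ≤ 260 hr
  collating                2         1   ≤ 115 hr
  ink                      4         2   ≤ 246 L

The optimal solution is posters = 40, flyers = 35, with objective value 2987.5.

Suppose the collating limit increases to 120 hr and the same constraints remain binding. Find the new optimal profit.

At the optimum: press time uses 260 of 260 (binding); collating uses 115 of 115 (binding); ink uses 230 of 246 (slack = 16).
By complementary slackness, y = 0 for the non-binding constraint.
From A_Bᵀ y = c: 3·y_press time + 2·y_collating = 37.5; 4·y_press time + 1·y_collating = 42.5.
This yields shadow prices y_press time = 9.5, y_collating = 4.5.
Δz = y_collating·Δb = 4.5 × (5) = 22.5, so new z* = 2987.5 + 22.5 = 3010.

3010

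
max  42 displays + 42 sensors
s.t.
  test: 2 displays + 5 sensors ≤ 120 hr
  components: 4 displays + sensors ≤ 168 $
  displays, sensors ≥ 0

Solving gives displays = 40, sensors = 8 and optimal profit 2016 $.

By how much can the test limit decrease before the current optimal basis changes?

36

Binding constraints: test, components. The basis is B = [[2,5],[4,1]] with det -18.
Per unit decrease in test, x* moves by d = (0.0556, -0.2222).
The basis stays optimal until sensors reaches 0; allowable decrease = 36 hr.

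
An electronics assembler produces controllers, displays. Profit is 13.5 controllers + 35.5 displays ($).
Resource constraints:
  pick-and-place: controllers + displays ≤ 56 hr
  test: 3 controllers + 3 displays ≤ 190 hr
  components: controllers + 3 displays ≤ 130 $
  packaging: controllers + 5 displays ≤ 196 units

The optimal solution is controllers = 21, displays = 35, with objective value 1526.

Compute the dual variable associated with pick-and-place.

Check each constraint at x*: pick-and-place 56/56 (tight); test 168/190 (slack 22); components 126/130 (slack 4); packaging 196/196 (tight).
Since test, components are not tight, their duals are 0.
Dual feasibility on the basic columns requires 1·y_pick-and-place + 1·y_packaging = 13.5, 1·y_pick-and-place + 5·y_packaging = 35.5.
Solving: y_pick-and-place = 8, y_packaging = 5.5.
Shadow price of pick-and-place = 8.

8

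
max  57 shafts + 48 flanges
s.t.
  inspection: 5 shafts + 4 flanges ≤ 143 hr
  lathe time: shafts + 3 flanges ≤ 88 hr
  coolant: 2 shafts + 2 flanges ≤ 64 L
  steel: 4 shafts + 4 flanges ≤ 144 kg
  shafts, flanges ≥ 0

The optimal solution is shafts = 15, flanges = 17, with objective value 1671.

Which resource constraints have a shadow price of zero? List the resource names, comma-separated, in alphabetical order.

lathe time, steel

inspection: 143/143 (binding)
lathe time: 66/88 (slack 22)
coolant: 64/64 (binding)
steel: 128/144 (slack 16)
By complementary slackness, a constraint with positive slack has shadow price 0 → lathe time, steel.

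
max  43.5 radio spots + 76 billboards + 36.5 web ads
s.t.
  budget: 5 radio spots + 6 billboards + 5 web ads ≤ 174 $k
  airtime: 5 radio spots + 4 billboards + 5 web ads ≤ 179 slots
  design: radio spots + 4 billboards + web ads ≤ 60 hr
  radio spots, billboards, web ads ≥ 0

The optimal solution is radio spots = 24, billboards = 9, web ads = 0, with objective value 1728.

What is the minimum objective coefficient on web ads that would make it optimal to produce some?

Binding: budget and design. Non-binding: airtime (23 unused).
Since airtime is not tight, its dual is 0.
From A_Bᵀ y = c: 5·y_budget + 1·y_design = 43.5; 6·y_budget + 4·y_design = 76.
This yields shadow prices y_budget = 7, y_design = 8.5.
web ads enters the basis when its profit ≥ yᵀa₃ = 7·5 + 8.5·1 = 43.5.

43.5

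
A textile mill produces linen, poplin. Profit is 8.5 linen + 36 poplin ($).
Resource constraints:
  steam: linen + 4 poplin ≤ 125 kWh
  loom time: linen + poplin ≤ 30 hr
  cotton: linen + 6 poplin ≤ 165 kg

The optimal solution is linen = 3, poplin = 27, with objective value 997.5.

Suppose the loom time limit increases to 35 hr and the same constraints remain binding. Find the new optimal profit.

1012.5

Binding: loom time and cotton. Non-binding: steam (14 unused).
By complementary slackness, y = 0 for the non-binding constraint.
Dual feasibility on the basic columns requires 1·y_loom time + 1·y_cotton = 8.5, 1·y_loom time + 6·y_cotton = 36.
Solving: y_loom time = 3, y_cotton = 5.5.
Δz = y_loom time·Δb = 3 × (5) = 15, so new z* = 997.5 + 15 = 1012.5.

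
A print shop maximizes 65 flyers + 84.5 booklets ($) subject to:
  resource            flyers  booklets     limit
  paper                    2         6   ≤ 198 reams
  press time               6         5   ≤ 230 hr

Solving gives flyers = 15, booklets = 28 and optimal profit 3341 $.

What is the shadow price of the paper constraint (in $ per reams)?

7

Both paper and press time are binding at x*.
From A_Bᵀ y = c: 2·y_paper + 6·y_press time = 65; 6·y_paper + 5·y_press time = 84.5.
→ y_paper = 7 and y_press time = 8.5.
Shadow price of paper = 7.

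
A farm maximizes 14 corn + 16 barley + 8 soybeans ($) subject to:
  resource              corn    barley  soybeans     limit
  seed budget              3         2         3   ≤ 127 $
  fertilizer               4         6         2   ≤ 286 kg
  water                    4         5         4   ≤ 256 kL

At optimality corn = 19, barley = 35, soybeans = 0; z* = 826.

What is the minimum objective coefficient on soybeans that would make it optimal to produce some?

Binding: seed budget and fertilizer. Non-binding: water (5 unused).
Slack constraints have shadow price 0 (complementary slackness).
Dual feasibility on the basic columns requires 3·y_seed budget + 4·y_fertilizer = 14, 2·y_seed budget + 6·y_fertilizer = 16.
→ y_seed budget = 2 and y_fertilizer = 2.
soybeans enters the basis when its profit ≥ yᵀa₃ = 2·3 + 2·2 = 10.

10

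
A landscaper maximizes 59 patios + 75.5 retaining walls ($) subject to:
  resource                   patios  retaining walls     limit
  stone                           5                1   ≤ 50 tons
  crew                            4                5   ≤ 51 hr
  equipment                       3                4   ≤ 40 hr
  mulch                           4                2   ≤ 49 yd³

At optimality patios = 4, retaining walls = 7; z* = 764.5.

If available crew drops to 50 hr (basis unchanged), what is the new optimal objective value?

Binding: crew and equipment. Non-binding: stone (23 unused), mulch (19 unused).
Slack constraints have shadow price 0 (complementary slackness).
The binding rows give the dual system: 4·y_crew + 3·y_equipment = 59 and 5·y_crew + 4·y_equipment = 75.5.
This yields shadow prices y_crew = 9.5, y_equipment = 7.
Δz = y_crew·Δb = 9.5 × (-1) = -9.5, so new z* = 764.5 − 9.5 = 755.

755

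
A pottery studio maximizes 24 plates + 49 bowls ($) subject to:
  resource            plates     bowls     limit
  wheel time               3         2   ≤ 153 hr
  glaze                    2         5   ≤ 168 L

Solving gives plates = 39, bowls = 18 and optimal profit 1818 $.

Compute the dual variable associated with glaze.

Both wheel time and glaze are binding at x*.
The binding rows give the dual system: 3·y_wheel time + 2·y_glaze = 24 and 2·y_wheel time + 5·y_glaze = 49.
This yields shadow prices y_wheel time = 2, y_glaze = 9.
Shadow price of glaze = 9.

9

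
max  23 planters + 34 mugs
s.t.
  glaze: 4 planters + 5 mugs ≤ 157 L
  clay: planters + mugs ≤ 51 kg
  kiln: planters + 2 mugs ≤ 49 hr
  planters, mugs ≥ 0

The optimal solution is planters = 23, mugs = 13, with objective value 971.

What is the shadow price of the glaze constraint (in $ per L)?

4

Binding: glaze and kiln. Non-binding: clay (15 unused).
By complementary slackness, y = 0 for the non-binding constraint.
From A_Bᵀ y = c: 4·y_glaze + 1·y_kiln = 23; 5·y_glaze + 2·y_kiln = 34.
This yields shadow prices y_glaze = 4, y_kiln = 7.
Shadow price of glaze = 4.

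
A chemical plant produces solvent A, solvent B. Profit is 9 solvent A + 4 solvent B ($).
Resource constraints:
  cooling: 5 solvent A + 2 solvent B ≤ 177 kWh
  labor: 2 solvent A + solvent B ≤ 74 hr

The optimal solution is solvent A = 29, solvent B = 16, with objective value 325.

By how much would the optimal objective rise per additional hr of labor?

Check each constraint at x*: cooling 177/177 (tight); labor 74/74 (tight).
From A_Bᵀ y = c: 5·y_cooling + 2·y_labor = 9; 2·y_cooling + 1·y_labor = 4.
Solving: y_cooling = 1, y_labor = 2.
Shadow price of labor = 2.

2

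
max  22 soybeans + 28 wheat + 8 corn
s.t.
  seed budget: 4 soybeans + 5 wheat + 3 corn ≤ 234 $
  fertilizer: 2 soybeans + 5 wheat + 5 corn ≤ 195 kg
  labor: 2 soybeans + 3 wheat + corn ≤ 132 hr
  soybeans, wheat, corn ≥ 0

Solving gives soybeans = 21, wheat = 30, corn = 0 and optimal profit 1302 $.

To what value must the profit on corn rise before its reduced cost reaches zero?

At the optimum: seed budget uses 234 of 234 (binding); fertilizer uses 192 of 195 (slack = 3); labor uses 132 of 132 (binding).
Slack constraints have shadow price 0 (complementary slackness).
Dual feasibility on the basic columns requires 4·y_seed budget + 2·y_labor = 22, 5·y_seed budget + 3·y_labor = 28.
This yields shadow prices y_seed budget = 5, y_labor = 1.
corn enters the basis when its profit ≥ yᵀa₃ = 5·3 + 1·1 = 16.

16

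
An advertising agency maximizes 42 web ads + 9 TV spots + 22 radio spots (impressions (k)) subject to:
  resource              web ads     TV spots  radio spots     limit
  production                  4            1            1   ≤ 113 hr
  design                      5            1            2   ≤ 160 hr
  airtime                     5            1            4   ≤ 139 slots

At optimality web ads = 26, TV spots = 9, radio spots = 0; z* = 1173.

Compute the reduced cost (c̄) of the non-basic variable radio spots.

At the optimum: production uses 113 of 113 (binding); design uses 139 of 160 (slack = 21); airtime uses 139 of 139 (binding).
By complementary slackness, y = 0 for the non-binding constraint.
Dual feasibility on the basic columns requires 4·y_production + 5·y_airtime = 42, 1·y_production + 1·y_airtime = 9.
Solving: y_production = 3, y_airtime = 6.
Reduced cost of radio spots: c₃ − yᵀa₃ = 22 − (3·1 + 6·4) = 22 − 27 = -5.

-5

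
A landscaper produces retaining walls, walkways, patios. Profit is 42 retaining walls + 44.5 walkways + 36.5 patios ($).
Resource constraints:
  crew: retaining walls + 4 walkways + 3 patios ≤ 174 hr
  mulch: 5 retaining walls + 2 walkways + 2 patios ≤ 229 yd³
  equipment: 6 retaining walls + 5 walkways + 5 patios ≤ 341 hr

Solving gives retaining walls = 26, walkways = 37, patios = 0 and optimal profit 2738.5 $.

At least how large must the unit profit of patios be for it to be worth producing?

41.5

Binding: crew and equipment. Non-binding: mulch (25 unused).
Since mulch is not tight, its dual is 0.
Dual feasibility on the basic columns requires 1·y_crew + 6·y_equipment = 42, 4·y_crew + 5·y_equipment = 44.5.
This yields shadow prices y_crew = 3, y_equipment = 6.5.
patios enters the basis when its profit ≥ yᵀa₃ = 3·3 + 6.5·5 = 41.5.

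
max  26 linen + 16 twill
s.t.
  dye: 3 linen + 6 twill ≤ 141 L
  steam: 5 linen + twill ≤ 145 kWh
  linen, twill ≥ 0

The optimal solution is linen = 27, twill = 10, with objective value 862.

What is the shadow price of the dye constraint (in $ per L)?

Both dye and steam are binding at x*.
From A_Bᵀ y = c: 3·y_dye + 5·y_steam = 26; 6·y_dye + 1·y_steam = 16.
Solving: y_dye = 2, y_steam = 4.
Shadow price of dye = 2.

2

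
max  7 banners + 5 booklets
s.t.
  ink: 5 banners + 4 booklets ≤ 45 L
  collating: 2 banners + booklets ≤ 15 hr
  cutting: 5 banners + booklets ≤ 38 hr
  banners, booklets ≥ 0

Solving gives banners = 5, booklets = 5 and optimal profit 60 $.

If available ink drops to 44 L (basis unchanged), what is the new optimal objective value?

59

Binding: ink and collating. Non-binding: cutting (8 unused).
By complementary slackness, y = 0 for the non-binding constraint.
Dual feasibility on the basic columns requires 5·y_ink + 2·y_collating = 7, 4·y_ink + 1·y_collating = 5.
This yields shadow prices y_ink = 1, y_collating = 1.
Δz = y_ink·Δb = 1 × (-1) = -1, so new z* = 60 − 1 = 59.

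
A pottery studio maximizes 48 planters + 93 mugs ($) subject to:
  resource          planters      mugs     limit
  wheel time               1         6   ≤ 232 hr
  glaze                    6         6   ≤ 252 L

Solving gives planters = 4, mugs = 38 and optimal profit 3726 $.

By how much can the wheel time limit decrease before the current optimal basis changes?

Binding constraints: wheel time, glaze. The basis is B = [[1,6],[6,6]] with det -30.
Per unit decrease in wheel time, x* moves by d = (0.2, -0.2).
The basis stays optimal until mugs reaches 0; allowable decrease = 190 hr.

190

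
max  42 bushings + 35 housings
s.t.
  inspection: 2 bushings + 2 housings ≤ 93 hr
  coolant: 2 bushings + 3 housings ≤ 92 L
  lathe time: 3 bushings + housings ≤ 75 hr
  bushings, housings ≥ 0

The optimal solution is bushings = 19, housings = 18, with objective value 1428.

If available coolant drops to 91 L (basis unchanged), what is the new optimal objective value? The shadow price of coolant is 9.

Δb = -1, so new z* = 1428 + (9)·(-1) = 1428 − 9 = 1419.

1419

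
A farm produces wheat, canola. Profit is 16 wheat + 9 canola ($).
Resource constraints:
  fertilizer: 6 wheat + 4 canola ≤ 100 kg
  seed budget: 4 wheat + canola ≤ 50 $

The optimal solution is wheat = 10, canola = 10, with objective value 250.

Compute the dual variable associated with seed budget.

Both fertilizer and seed budget are binding at x*.
Dual feasibility on the basic columns requires 6·y_fertilizer + 4·y_seed budget = 16, 4·y_fertilizer + 1·y_seed budget = 9.
Solving: y_fertilizer = 2, y_seed budget = 1.
Shadow price of seed budget = 1.

1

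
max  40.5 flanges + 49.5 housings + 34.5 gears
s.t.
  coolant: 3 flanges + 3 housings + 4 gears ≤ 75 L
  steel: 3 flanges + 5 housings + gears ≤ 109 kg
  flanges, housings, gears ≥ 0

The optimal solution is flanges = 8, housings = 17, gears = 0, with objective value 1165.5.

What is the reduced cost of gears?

-6

Both coolant and steel are binding at x*.
Dual feasibility on the basic columns requires 3·y_coolant + 3·y_steel = 40.5, 3·y_coolant + 5·y_steel = 49.5.
→ y_coolant = 9 and y_steel = 4.5.
Reduced cost of gears: c₃ − yᵀa₃ = 34.5 − (9·4 + 4.5·1) = 34.5 − 40.5 = -6.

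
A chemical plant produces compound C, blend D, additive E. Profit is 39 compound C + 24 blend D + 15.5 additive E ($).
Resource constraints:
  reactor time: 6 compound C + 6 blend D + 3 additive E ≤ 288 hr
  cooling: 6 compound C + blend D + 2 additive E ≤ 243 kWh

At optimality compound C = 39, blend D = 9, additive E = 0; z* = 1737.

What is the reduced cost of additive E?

Check each constraint at x*: reactor time 288/288 (tight); cooling 243/243 (tight).
From A_Bᵀ y = c: 6·y_reactor time + 6·y_cooling = 39; 6·y_reactor time + 1·y_cooling = 24.
→ y_reactor time = 3.5 and y_cooling = 3.
Reduced cost of additive E: c₃ − yᵀa₃ = 15.5 − (3.5·3 + 3·2) = 15.5 − 16.5 = -1.

-1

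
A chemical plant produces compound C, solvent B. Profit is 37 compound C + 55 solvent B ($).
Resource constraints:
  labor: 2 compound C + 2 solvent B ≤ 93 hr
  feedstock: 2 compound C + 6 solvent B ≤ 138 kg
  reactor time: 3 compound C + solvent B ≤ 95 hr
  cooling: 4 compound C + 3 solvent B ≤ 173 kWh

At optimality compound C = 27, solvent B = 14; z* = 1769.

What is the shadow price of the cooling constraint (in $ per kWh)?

0

At the optimum: labor uses 82 of 93 (slack = 11); feedstock uses 138 of 138 (binding); reactor time uses 95 of 95 (binding); cooling uses 150 of 173 (slack = 23).
By complementary slackness, y = 0 for the non-binding constraints.
From A_Bᵀ y = c: 2·y_feedstock + 3·y_reactor time = 37; 6·y_feedstock + 1·y_reactor time = 55.
→ y_feedstock = 8 and y_reactor time = 7.
Shadow price of cooling = 0.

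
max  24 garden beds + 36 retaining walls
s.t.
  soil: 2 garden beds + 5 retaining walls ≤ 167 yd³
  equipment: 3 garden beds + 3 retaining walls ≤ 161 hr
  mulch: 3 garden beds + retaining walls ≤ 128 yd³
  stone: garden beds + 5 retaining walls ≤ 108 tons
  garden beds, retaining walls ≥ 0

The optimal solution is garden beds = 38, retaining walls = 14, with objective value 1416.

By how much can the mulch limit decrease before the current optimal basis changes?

106.4

Binding constraints: mulch, stone. The basis is B = [[3,1],[1,5]] with det 14.
Per unit decrease in mulch, x* moves by d = (-0.3571, 0.0714).
The basis stays optimal until garden beds reaches 0; allowable decrease = 106.4 yd³.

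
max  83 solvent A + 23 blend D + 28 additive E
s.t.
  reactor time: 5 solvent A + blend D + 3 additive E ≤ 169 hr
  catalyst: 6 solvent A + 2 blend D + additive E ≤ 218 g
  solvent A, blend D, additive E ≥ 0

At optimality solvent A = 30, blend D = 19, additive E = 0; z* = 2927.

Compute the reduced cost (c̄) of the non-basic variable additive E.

-1

Both reactor time and catalyst are binding at x*.
From A_Bᵀ y = c: 5·y_reactor time + 6·y_catalyst = 83; 1·y_reactor time + 2·y_catalyst = 23.
Solving: y_reactor time = 7, y_catalyst = 8.
Reduced cost of additive E: c₃ − yᵀa₃ = 28 − (7·3 + 8·1) = 28 − 29 = -1.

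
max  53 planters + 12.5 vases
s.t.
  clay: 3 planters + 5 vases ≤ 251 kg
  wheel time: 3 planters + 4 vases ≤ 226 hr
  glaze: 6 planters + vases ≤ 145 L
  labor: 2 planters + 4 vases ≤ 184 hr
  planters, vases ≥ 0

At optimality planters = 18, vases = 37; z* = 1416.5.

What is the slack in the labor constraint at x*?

labor used = 2·18 + 4·37 = 184; slack = 184 − 184 = 0.

0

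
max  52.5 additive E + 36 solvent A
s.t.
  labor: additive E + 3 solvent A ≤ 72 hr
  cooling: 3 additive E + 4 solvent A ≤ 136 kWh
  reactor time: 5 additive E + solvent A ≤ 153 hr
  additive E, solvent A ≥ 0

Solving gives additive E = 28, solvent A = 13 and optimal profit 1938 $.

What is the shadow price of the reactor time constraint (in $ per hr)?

Binding: cooling and reactor time. Non-binding: labor (5 unused).
By complementary slackness, y = 0 for the non-binding constraint.
Dual feasibility on the basic columns requires 3·y_cooling + 5·y_reactor time = 52.5, 4·y_cooling + 1·y_reactor time = 36.
This yields shadow prices y_cooling = 7.5, y_reactor time = 6.
Shadow price of reactor time = 6.

6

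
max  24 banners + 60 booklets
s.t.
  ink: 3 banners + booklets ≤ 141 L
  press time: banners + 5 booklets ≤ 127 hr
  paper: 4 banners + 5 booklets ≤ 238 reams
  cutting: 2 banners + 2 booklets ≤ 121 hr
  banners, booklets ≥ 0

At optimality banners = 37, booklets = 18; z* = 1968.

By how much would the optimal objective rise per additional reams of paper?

At the optimum: ink uses 129 of 141 (slack = 12); press time uses 127 of 127 (binding); paper uses 238 of 238 (binding); cutting uses 110 of 121 (slack = 11).
By complementary slackness, y = 0 for the non-binding constraints.
The binding rows give the dual system: 1·y_press time + 4·y_paper = 24 and 5·y_press time + 5·y_paper = 60.
→ y_press time = 8 and y_paper = 4.
Shadow price of paper = 4.

4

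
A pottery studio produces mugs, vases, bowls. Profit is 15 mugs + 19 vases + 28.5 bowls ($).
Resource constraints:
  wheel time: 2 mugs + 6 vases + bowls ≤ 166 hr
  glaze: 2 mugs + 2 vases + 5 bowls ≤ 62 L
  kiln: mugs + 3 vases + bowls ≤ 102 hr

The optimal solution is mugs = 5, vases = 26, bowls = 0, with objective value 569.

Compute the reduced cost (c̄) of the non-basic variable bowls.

Binding: wheel time and glaze. Non-binding: kiln (19 unused).
Slack constraints have shadow price 0 (complementary slackness).
The binding rows give the dual system: 2·y_wheel time + 2·y_glaze = 15 and 6·y_wheel time + 2·y_glaze = 19.
Solving: y_wheel time = 1, y_glaze = 6.5.
Reduced cost of bowls: c₃ − yᵀa₃ = 28.5 − (1·1 + 6.5·5) = 28.5 − 33.5 = -5.

-5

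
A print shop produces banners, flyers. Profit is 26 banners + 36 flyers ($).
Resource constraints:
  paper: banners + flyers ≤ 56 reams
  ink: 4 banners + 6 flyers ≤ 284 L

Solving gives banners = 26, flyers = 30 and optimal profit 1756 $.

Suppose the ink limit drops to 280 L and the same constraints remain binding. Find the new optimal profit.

1736

At the optimum: paper uses 56 of 56 (binding); ink uses 284 of 284 (binding).
The binding rows give the dual system: 1·y_paper + 4·y_ink = 26 and 1·y_paper + 6·y_ink = 36.
This yields shadow prices y_paper = 6, y_ink = 5.
Δz = y_ink·Δb = 5 × (-4) = -20, so new z* = 1756 − 20 = 1736.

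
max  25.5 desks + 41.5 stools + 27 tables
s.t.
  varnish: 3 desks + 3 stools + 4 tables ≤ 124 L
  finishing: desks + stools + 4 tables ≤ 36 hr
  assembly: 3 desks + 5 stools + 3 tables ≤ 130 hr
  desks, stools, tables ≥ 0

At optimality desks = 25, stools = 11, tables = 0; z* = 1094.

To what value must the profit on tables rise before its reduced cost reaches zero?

Check each constraint at x*: varnish 108/124 (slack 16); finishing 36/36 (tight); assembly 130/130 (tight).
Slack constraints have shadow price 0 (complementary slackness).
Dual feasibility on the basic columns requires 1·y_finishing + 3·y_assembly = 25.5, 1·y_finishing + 5·y_assembly = 41.5.
→ y_finishing = 1.5 and y_assembly = 8.
tables enters the basis when its profit ≥ yᵀa₃ = 1.5·4 + 8·3 = 30.

30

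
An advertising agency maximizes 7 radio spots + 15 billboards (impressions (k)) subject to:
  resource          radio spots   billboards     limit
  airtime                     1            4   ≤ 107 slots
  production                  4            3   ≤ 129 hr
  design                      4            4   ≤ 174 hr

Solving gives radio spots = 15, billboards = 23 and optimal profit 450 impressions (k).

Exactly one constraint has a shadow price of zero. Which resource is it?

design

airtime: 107/107 (binding)
production: 129/129 (binding)
design: 152/174 (slack 22)
By complementary slackness, a constraint with positive slack has shadow price 0 → design.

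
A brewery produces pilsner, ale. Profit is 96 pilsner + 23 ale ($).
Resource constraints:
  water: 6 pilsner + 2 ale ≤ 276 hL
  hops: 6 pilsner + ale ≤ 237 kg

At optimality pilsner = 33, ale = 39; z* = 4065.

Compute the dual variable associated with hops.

9

Both water and hops are binding at x*.
From A_Bᵀ y = c: 6·y_water + 6·y_hops = 96; 2·y_water + 1·y_hops = 23.
This yields shadow prices y_water = 7, y_hops = 9.
Shadow price of hops = 9.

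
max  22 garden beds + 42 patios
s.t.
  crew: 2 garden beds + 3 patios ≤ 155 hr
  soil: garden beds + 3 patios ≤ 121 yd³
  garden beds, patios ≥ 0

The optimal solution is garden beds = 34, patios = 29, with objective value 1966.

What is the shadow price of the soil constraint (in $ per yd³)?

At the optimum: crew uses 155 of 155 (binding); soil uses 121 of 121 (binding).
From A_Bᵀ y = c: 2·y_crew + 1·y_soil = 22; 3·y_crew + 3·y_soil = 42.
This yields shadow prices y_crew = 8, y_soil = 6.
Shadow price of soil = 6.

6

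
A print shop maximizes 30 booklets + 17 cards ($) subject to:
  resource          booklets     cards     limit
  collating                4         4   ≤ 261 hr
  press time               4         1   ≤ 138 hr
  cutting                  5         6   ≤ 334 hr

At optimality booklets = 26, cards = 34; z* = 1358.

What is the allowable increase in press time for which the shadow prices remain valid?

99.75

Binding constraints: press time, cutting. The basis is B = [[4,1],[5,6]] with det 19.
Per unit increase in press time, x* moves by d = (0.3158, -0.2632).
The basis stays optimal until collating becomes binding; allowable increase = 99.75 hr.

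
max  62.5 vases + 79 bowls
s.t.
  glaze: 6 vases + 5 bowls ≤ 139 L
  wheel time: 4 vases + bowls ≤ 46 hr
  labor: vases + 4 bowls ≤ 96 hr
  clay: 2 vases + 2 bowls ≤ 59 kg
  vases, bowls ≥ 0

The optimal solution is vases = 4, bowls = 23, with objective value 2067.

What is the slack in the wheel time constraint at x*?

wheel time used = 4·4 + 1·23 = 39; slack = 46 − 39 = 7.

7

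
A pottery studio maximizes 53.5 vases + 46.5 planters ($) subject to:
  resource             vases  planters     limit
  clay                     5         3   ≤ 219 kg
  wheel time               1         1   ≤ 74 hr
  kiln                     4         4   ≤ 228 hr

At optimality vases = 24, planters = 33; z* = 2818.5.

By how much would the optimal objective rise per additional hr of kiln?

9

At the optimum: clay uses 219 of 219 (binding); wheel time uses 57 of 74 (slack = 17); kiln uses 228 of 228 (binding).
Slack constraints have shadow price 0 (complementary slackness).
From A_Bᵀ y = c: 5·y_clay + 4·y_kiln = 53.5; 3·y_clay + 4·y_kiln = 46.5.
This yields shadow prices y_clay = 3.5, y_kiln = 9.
Shadow price of kiln = 9.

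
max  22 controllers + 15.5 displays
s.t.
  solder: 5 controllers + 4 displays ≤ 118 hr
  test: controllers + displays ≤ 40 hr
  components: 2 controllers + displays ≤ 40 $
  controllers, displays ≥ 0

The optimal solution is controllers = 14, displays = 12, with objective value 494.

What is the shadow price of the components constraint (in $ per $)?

3.5

Binding: solder and components. Non-binding: test (14 unused).
By complementary slackness, y = 0 for the non-binding constraint.
Dual feasibility on the basic columns requires 5·y_solder + 2·y_components = 22, 4·y_solder + 1·y_components = 15.5.
→ y_solder = 3 and y_components = 3.5.
Shadow price of components = 3.5.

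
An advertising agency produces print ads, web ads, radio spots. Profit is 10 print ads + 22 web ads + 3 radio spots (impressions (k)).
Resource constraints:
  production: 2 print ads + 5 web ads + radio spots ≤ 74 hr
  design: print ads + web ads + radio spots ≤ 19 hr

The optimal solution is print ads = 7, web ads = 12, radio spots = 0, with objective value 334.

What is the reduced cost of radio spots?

At the optimum: production uses 74 of 74 (binding); design uses 19 of 19 (binding).
Dual feasibility on the basic columns requires 2·y_production + 1·y_design = 10, 5·y_production + 1·y_design = 22.
This yields shadow prices y_production = 4, y_design = 2.
Reduced cost of radio spots: c₃ − yᵀa₃ = 3 − (4·1 + 2·1) = 3 − 6 = -3.

-3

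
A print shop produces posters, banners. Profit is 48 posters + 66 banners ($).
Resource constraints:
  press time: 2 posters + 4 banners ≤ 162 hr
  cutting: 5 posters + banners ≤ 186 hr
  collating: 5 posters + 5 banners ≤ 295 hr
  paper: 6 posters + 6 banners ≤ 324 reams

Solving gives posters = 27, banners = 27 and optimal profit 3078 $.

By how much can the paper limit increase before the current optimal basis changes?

Binding constraints: press time, paper. The basis is B = [[2,4],[6,6]] with det -12.
Per unit increase in paper, x* moves by d = (0.3333, -0.1667).
The basis stays optimal until cutting becomes binding; allowable increase = 16 reams.

16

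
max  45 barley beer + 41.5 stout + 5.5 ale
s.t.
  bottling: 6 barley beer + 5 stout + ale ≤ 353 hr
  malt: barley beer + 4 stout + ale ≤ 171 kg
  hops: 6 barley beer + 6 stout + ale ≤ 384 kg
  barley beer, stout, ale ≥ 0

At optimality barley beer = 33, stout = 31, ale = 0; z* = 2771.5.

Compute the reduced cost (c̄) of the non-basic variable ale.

-2

Binding: bottling and hops. Non-binding: malt (14 unused).
By complementary slackness, y = 0 for the non-binding constraint.
The binding rows give the dual system: 6·y_bottling + 6·y_hops = 45 and 5·y_bottling + 6·y_hops = 41.5.
This yields shadow prices y_bottling = 3.5, y_hops = 4.
Reduced cost of ale: c₃ − yᵀa₃ = 5.5 − (3.5·1 + 4·1) = 5.5 − 7.5 = -2.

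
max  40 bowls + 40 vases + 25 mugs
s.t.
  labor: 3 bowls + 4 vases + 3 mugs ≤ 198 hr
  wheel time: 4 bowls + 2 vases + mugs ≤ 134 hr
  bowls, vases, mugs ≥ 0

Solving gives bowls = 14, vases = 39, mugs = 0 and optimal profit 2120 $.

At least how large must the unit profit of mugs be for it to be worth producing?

28

Check each constraint at x*: labor 198/198 (tight); wheel time 134/134 (tight).
From A_Bᵀ y = c: 3·y_labor + 4·y_wheel time = 40; 4·y_labor + 2·y_wheel time = 40.
This yields shadow prices y_labor = 8, y_wheel time = 4.
mugs enters the basis when its profit ≥ yᵀa₃ = 8·3 + 4·1 = 28.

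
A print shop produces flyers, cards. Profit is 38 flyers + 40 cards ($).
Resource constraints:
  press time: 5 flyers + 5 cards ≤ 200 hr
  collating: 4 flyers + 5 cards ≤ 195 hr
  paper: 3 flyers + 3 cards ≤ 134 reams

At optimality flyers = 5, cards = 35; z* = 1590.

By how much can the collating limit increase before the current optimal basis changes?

5

Binding constraints: press time, collating. The basis is B = [[5,5],[4,5]] with det 5.
Per unit increase in collating, x* moves by d = (-1, 1).
The basis stays optimal until flyers reaches 0; allowable increase = 5 hr.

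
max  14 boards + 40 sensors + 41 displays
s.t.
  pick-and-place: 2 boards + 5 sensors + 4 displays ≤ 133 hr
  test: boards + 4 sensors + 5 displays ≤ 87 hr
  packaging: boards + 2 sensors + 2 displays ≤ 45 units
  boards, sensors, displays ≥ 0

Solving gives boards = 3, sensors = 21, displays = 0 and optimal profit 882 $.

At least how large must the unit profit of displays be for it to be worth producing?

At the optimum: pick-and-place uses 111 of 133 (slack = 22); test uses 87 of 87 (binding); packaging uses 45 of 45 (binding).
By complementary slackness, y = 0 for the non-binding constraint.
Dual feasibility on the basic columns requires 1·y_test + 1·y_packaging = 14, 4·y_test + 2·y_packaging = 40.
This yields shadow prices y_test = 6, y_packaging = 8.
displays enters the basis when its profit ≥ yᵀa₃ = 6·5 + 8·2 = 46.

46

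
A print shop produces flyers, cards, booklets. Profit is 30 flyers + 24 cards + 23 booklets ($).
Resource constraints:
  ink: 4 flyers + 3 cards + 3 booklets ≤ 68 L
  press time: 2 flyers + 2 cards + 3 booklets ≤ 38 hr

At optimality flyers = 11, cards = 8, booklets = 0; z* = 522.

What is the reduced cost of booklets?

-4

Both ink and press time are binding at x*.
Dual feasibility on the basic columns requires 4·y_ink + 2·y_press time = 30, 3·y_ink + 2·y_press time = 24.
Solving: y_ink = 6, y_press time = 3.
Reduced cost of booklets: c₃ − yᵀa₃ = 23 − (6·3 + 3·3) = 23 − 27 = -4.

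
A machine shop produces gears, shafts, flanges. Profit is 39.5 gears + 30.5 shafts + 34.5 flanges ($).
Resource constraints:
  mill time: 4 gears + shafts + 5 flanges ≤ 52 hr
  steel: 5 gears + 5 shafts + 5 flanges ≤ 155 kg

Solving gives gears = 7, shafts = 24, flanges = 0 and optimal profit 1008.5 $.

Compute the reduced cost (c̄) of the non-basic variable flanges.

Check each constraint at x*: mill time 52/52 (tight); steel 155/155 (tight).
Dual feasibility on the basic columns requires 4·y_mill time + 5·y_steel = 39.5, 1·y_mill time + 5·y_steel = 30.5.
This yields shadow prices y_mill time = 3, y_steel = 5.5.
Reduced cost of flanges: c₃ − yᵀa₃ = 34.5 − (3·5 + 5.5·5) = 34.5 − 42.5 = -8.

-8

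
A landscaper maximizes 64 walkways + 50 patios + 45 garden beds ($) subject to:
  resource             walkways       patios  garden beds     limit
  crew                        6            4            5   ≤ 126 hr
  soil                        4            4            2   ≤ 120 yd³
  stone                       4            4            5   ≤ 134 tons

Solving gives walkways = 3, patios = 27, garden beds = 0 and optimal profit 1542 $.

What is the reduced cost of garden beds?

-1

Check each constraint at x*: crew 126/126 (tight); soil 120/120 (tight); stone 120/134 (slack 14).
By complementary slackness, y = 0 for the non-binding constraint.
From A_Bᵀ y = c: 6·y_crew + 4·y_soil = 64; 4·y_crew + 4·y_soil = 50.
Solving: y_crew = 7, y_soil = 5.5.
Reduced cost of garden beds: c₃ − yᵀa₃ = 45 − (7·5 + 5.5·2) = 45 − 46 = -1.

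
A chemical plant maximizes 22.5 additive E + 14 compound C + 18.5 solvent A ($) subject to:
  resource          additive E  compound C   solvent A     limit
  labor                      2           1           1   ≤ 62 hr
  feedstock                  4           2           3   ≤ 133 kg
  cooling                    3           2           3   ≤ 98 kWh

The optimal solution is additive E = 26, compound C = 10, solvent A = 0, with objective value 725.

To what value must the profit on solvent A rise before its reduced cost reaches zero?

Check each constraint at x*: labor 62/62 (tight); feedstock 124/133 (slack 9); cooling 98/98 (tight).
By complementary slackness, y = 0 for the non-binding constraint.
The binding rows give the dual system: 2·y_labor + 3·y_cooling = 22.5 and 1·y_labor + 2·y_cooling = 14.
This yields shadow prices y_labor = 3, y_cooling = 5.5.
solvent A enters the basis when its profit ≥ yᵀa₃ = 3·1 + 5.5·3 = 19.5.

19.5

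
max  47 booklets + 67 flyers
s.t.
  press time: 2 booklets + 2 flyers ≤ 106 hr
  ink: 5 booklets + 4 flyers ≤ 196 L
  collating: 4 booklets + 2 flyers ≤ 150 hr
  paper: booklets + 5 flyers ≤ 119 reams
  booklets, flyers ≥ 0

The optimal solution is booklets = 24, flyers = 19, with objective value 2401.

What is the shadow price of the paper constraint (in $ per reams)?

Check each constraint at x*: press time 86/106 (slack 20); ink 196/196 (tight); collating 134/150 (slack 16); paper 119/119 (tight).
By complementary slackness, y = 0 for the non-binding constraints.
Dual feasibility on the basic columns requires 5·y_ink + 1·y_paper = 47, 4·y_ink + 5·y_paper = 67.
Solving: y_ink = 8, y_paper = 7.
Shadow price of paper = 7.

7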